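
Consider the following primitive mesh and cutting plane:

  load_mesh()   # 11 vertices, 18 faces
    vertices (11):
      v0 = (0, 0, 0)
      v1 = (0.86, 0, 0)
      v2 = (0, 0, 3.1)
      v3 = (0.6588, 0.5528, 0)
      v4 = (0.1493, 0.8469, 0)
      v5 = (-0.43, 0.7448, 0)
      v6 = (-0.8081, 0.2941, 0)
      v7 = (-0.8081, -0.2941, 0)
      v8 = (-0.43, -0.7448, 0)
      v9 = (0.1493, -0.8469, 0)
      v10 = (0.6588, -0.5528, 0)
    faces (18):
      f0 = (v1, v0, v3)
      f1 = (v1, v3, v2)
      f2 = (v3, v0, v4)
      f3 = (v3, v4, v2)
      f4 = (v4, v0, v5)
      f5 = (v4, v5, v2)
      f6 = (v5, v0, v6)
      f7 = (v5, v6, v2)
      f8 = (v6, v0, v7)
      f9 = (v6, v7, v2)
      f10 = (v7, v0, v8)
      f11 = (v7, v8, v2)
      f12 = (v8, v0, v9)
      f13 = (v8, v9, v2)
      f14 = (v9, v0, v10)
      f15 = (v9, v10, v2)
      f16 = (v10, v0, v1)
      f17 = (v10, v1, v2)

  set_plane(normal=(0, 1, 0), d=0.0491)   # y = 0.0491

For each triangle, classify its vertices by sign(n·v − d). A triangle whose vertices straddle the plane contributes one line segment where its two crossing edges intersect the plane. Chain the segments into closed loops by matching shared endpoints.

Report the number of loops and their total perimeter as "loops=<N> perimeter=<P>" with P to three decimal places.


loops=1 perimeter=7.733

Straddling triangles (10 of 18):
  (v1,v0,v3) [--+] → (0.058515, 0.0491, 0)–(0.842129, 0.0491, 0)  len=0.7836
  (v1,v3,v2) [-+-] → (0.842129, 0.0491, 0)–(0.058515, 0.0491, 2.82466)  len=2.9313
  (v3,v0,v4) [+-+] → (0.058515, 0.0491, 0)–(0.00865584, 0.0491, 0)  len=0.0499
  (v3,v4,v2) [++-] → (0.00865584, 0.0491, 2.92027)–(0.058515, 0.0491, 2.82466)  len=0.1078
  (v4,v0,v5) [+-+] → (0.00865584, 0.0491, 0)–(-0.0283472, 0.0491, 0)  len=0.0370
  (v4,v5,v2) [++-] → (-0.0283472, 0.0491, 2.89564)–(0.00865584, 0.0491, 2.92027)  len=0.0445
  (v5,v0,v6) [+-+] → (-0.0283472, 0.0491, 0)–(-0.134912, 0.0491, 0)  len=0.1066
  (v5,v6,v2) [++-] → (-0.134912, 0.0491, 2.58245)–(-0.0283472, 0.0491, 2.89564)  len=0.3308
  (v6,v0,v7) [+--] → (-0.134912, 0.0491, 0)–(-0.8081, 0.0491, 0)  len=0.6732
  (v6,v7,v2) [+--] → (-0.8081, 0.0491, 0)–(-0.134912, 0.0491, 2.58245)  len=2.6688

Chained into 1 loop(s):
  loop 1: 10 segments, perimeter = 7.7334
Total perimeter = 7.733


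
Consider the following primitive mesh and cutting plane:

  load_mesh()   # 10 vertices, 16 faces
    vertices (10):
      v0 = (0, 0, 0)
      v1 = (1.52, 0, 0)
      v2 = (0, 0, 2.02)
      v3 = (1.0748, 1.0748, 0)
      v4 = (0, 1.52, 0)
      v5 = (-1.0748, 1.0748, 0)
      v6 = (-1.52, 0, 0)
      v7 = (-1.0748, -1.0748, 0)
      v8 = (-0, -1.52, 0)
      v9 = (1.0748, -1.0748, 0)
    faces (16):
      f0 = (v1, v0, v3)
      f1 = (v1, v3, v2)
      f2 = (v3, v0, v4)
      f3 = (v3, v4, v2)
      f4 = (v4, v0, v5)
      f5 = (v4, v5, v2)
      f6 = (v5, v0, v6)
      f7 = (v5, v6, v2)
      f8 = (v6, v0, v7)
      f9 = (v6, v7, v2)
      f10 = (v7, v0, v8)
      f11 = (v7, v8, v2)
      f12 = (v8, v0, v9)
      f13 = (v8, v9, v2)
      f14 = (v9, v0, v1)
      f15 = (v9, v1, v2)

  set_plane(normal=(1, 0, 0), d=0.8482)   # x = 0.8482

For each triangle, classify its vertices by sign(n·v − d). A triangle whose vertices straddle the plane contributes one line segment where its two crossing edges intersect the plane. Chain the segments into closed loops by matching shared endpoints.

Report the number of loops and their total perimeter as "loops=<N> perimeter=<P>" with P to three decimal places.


Straddling triangles (8 of 16):
  (v1,v0,v3) [+-+] → (0.8482, 0, 0)–(0.8482, 0.8482, 0)  len=0.8482
  (v1,v3,v2) [++-] → (0.8482, 0.8482, 0.425876)–(0.8482, 0, 0.892787)  len=0.9682
  (v3,v0,v4) [+--] → (0.8482, 0.8482, 0)–(0.8482, 1.16866, 0)  len=0.3205
  (v3,v4,v2) [+--] → (0.8482, 1.16866, 0)–(0.8482, 0.8482, 0.425876)  len=0.5330
  (v8,v0,v9) [--+] → (0.8482, -0.8482, 0)–(0.8482, -1.16866, 0)  len=0.3205
  (v8,v9,v2) [-+-] → (0.8482, -1.16866, 0)–(0.8482, -0.8482, 0.425876)  len=0.5330
  (v9,v0,v1) [+-+] → (0.8482, -0.8482, 0)–(0.8482, 0, 0)  len=0.8482
  (v9,v1,v2) [++-] → (0.8482, 0, 0.892787)–(0.8482, -0.8482, 0.425876)  len=0.9682

Chained into 1 loop(s):
  loop 1: 8 segments, perimeter = 5.3397
Total perimeter = 5.340

loops=1 perimeter=5.340


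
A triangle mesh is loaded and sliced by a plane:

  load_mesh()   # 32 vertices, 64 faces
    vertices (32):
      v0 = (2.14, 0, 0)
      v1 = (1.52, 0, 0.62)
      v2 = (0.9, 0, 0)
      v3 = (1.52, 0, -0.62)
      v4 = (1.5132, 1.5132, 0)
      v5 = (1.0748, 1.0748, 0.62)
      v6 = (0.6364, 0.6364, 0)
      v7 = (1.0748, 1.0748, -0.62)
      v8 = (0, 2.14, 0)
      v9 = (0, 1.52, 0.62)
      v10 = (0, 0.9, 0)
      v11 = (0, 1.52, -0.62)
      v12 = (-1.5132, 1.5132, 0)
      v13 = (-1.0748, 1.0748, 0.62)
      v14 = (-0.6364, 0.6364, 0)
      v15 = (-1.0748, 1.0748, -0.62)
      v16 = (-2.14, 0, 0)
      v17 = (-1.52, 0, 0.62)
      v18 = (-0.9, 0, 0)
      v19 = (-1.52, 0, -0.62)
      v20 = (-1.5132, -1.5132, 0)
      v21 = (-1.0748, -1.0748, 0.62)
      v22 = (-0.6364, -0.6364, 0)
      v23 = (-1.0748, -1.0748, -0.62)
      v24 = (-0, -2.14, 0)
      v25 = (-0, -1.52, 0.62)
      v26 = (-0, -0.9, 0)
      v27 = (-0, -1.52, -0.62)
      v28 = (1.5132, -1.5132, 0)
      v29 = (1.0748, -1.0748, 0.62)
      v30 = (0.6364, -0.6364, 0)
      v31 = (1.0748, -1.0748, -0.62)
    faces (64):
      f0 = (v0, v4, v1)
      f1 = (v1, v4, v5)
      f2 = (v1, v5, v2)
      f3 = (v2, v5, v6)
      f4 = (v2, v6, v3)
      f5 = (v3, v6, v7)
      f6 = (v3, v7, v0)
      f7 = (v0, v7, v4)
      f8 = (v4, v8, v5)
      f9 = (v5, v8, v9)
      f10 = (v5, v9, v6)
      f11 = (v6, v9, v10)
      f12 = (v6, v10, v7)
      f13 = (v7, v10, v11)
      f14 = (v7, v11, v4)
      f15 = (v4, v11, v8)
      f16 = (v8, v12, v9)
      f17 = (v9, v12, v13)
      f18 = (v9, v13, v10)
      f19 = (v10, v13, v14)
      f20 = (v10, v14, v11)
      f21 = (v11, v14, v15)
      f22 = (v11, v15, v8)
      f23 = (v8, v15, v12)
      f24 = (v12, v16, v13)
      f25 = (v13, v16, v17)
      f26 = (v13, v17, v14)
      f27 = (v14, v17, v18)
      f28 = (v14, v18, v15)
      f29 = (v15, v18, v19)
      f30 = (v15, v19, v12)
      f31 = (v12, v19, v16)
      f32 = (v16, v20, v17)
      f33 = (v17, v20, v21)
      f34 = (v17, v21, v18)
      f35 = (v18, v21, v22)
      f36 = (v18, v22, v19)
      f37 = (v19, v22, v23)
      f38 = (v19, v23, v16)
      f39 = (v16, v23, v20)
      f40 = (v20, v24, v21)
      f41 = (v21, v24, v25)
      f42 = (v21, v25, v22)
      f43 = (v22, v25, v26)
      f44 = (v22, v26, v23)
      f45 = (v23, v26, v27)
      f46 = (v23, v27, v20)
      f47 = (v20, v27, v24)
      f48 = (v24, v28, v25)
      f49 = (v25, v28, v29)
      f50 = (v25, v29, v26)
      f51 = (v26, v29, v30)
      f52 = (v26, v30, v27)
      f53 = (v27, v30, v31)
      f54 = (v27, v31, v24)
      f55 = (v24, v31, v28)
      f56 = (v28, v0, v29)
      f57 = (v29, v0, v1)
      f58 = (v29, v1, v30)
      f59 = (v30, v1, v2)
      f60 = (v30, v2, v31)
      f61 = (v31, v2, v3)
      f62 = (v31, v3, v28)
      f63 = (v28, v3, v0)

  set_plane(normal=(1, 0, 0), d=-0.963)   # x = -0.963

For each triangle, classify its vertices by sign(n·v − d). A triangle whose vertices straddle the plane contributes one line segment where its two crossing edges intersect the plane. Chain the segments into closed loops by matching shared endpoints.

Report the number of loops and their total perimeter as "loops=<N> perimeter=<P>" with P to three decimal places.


Straddling triangles (22 of 64):
  (v8,v12,v9) [+-+] → (-0.963, 1.7411, 0)–(-0.963, 1.51567, 0.225432)  len=0.3188
  (v9,v12,v13) [+--] → (-0.963, 1.51567, 0.225432)–(-0.963, 1.12111, 0.62)  len=0.5580
  (v9,v13,v10) [+-+] → (-0.963, 1.12111, 0.62)–(-0.963, 1.05662, 0.555508)  len=0.0912
  (v10,v13,v14) [+-+] → (-0.963, 1.05662, 0.555508)–(-0.963, 0.963, 0.461889)  len=0.1324
  (v11,v14,v15) [++-] → (-0.963, 0.963, -0.461889)–(-0.963, 1.12111, -0.62)  len=0.2236
  (v11,v15,v8) [+-+] → (-0.963, 1.12111, -0.62)–(-0.963, 1.1856, -0.555508)  len=0.0912
  (v8,v15,v12) [+--] → (-0.963, 1.1856, -0.555508)–(-0.963, 1.7411, 0)  len=0.7856
  (v13,v17,v14) [--+] → (-0.963, 0.401171, 0.229167)–(-0.963, 0.963, 0.461889)  len=0.6081
  (v14,v17,v18) [+-+] → (-0.963, 0.401171, 0.229167)–(-0.963, 0, 0.063)  len=0.4342
  (v14,v18,v15) [++-] → (-0.963, 0.387371, -0.223455)–(-0.963, 0.963, -0.461889)  len=0.6231
  (v15,v18,v19) [-+-] → (-0.963, 0.387371, -0.223455)–(-0.963, 0, -0.063)  len=0.4193
  (v17,v21,v18) [--+] → (-0.963, -0.387371, 0.223455)–(-0.963, 0, 0.063)  len=0.4193
  (v18,v21,v22) [+-+] → (-0.963, -0.387371, 0.223455)–(-0.963, -0.963, 0.461889)  len=0.6231
  (v18,v22,v19) [++-] → (-0.963, -0.401171, -0.229167)–(-0.963, 0, -0.063)  len=0.4342
  (v19,v22,v23) [-+-] → (-0.963, -0.401171, -0.229167)–(-0.963, -0.963, -0.461889)  len=0.6081
  (v20,v24,v21) [-+-] → (-0.963, -1.7411, 0)–(-0.963, -1.1856, 0.555508)  len=0.7856
  (v21,v24,v25) [-++] → (-0.963, -1.1856, 0.555508)–(-0.963, -1.12111, 0.62)  len=0.0912
  (v21,v25,v22) [-++] → (-0.963, -1.12111, 0.62)–(-0.963, -0.963, 0.461889)  len=0.2236
  (v22,v26,v23) [++-] → (-0.963, -1.05662, -0.555508)–(-0.963, -0.963, -0.461889)  len=0.1324
  (v23,v26,v27) [-++] → (-0.963, -1.05662, -0.555508)–(-0.963, -1.12111, -0.62)  len=0.0912
  (v23,v27,v20) [-+-] → (-0.963, -1.12111, -0.62)–(-0.963, -1.51567, -0.225432)  len=0.5580
  (v20,v27,v24) [-++] → (-0.963, -1.51567, -0.225432)–(-0.963, -1.7411, 0)  len=0.3188

Chained into 1 loop(s):
  loop 1: 22 segments, perimeter = 8.5710
Total perimeter = 8.571

loops=1 perimeter=8.571


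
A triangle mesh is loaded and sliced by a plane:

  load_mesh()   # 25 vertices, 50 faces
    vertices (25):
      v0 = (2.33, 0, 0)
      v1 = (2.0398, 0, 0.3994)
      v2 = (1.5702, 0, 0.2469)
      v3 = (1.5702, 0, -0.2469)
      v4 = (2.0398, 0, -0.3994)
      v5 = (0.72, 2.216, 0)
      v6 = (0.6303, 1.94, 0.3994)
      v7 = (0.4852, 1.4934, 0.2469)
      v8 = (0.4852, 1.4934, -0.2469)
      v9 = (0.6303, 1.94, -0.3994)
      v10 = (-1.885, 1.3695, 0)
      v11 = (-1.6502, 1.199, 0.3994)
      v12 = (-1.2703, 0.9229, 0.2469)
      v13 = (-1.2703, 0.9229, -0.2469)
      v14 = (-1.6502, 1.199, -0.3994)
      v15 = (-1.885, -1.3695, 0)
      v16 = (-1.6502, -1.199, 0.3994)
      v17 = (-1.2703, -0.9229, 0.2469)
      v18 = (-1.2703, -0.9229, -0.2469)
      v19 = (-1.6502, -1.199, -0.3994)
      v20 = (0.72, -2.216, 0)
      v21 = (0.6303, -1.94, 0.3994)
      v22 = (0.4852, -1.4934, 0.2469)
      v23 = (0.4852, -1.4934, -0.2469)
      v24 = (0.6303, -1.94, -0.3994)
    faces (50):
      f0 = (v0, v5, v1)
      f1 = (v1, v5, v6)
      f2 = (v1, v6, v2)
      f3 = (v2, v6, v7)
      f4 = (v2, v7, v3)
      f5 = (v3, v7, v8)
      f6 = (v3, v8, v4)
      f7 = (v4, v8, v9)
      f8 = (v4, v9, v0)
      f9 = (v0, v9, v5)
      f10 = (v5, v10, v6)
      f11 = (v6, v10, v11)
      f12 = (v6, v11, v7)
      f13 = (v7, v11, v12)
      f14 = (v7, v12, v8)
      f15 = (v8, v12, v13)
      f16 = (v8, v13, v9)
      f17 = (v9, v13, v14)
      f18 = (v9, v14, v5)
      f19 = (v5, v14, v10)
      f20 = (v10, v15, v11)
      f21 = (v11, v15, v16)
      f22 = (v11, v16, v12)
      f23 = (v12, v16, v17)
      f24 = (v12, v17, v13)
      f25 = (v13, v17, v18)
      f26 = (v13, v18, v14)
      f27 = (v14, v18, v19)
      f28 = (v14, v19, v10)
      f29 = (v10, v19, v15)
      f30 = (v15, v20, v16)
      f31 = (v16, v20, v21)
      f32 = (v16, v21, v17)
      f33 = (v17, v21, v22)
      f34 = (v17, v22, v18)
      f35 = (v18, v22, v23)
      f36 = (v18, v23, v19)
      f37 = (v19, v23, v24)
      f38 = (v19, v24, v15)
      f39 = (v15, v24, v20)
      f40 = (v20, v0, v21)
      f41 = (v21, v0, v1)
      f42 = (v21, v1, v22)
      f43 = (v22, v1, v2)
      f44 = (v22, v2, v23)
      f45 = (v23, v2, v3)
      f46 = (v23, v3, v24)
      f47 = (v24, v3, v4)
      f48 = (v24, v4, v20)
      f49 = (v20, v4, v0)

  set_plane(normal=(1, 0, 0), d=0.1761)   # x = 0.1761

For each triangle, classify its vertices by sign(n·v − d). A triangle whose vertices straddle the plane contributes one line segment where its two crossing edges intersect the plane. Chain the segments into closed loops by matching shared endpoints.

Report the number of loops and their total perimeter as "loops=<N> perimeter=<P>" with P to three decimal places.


loops=2 perimeter=4.576

Straddling triangles (20 of 50):
  (v5,v10,v6) [+-+] → (0.1761, 2.03926, 0)–(0.1761, 1.83698, 0.327278)  len=0.3847
  (v6,v10,v11) [+--] → (0.1761, 1.83698, 0.327278)–(0.1761, 1.79242, 0.3994)  len=0.0848
  (v6,v11,v7) [+-+] → (0.1761, 1.79242, 0.3994)–(0.1761, 1.45079, 0.268974)  len=0.3657
  (v7,v11,v12) [+--] → (0.1761, 1.45079, 0.268974)–(0.1761, 1.39295, 0.2469)  len=0.0619
  (v7,v12,v8) [+-+] → (0.1761, 1.39295, 0.2469)–(0.1761, 1.39295, -0.159954)  len=0.4069
  (v8,v12,v13) [+--] → (0.1761, 1.39295, -0.159954)–(0.1761, 1.39295, -0.2469)  len=0.0869
  (v8,v13,v9) [+-+] → (0.1761, 1.39295, -0.2469)–(0.1761, 1.69694, -0.362956)  len=0.3254
  (v9,v13,v14) [+--] → (0.1761, 1.69694, -0.362956)–(0.1761, 1.79242, -0.3994)  len=0.1022
  (v9,v14,v5) [+-+] → (0.1761, 1.79242, -0.3994)–(0.1761, 1.98262, -0.091652)  len=0.3618
  (v5,v14,v10) [+--] → (0.1761, 1.98262, -0.091652)–(0.1761, 2.03926, 0)  len=0.1077
  (v15,v20,v16) [-+-] → (0.1761, -2.03926, 0)–(0.1761, -1.98262, 0.091652)  len=0.1077
  (v16,v20,v21) [-++] → (0.1761, -1.98262, 0.091652)–(0.1761, -1.79242, 0.3994)  len=0.3618
  (v16,v21,v17) [-+-] → (0.1761, -1.79242, 0.3994)–(0.1761, -1.69694, 0.362956)  len=0.1022
  (v17,v21,v22) [-++] → (0.1761, -1.69694, 0.362956)–(0.1761, -1.39295, 0.2469)  len=0.3254
  (v17,v22,v18) [-+-] → (0.1761, -1.39295, 0.2469)–(0.1761, -1.39295, 0.159954)  len=0.0869
  (v18,v22,v23) [-++] → (0.1761, -1.39295, 0.159954)–(0.1761, -1.39295, -0.2469)  len=0.4069
  (v18,v23,v19) [-+-] → (0.1761, -1.39295, -0.2469)–(0.1761, -1.45079, -0.268974)  len=0.0619
  (v19,v23,v24) [-++] → (0.1761, -1.45079, -0.268974)–(0.1761, -1.79242, -0.3994)  len=0.3657
  (v19,v24,v15) [-+-] → (0.1761, -1.79242, -0.3994)–(0.1761, -1.83698, -0.327278)  len=0.0848
  (v15,v24,v20) [-++] → (0.1761, -1.83698, -0.327278)–(0.1761, -2.03926, 0)  len=0.3847

Chained into 2 loop(s):
  loop 1: 10 segments, perimeter = 2.2880
  loop 2: 10 segments, perimeter = 2.2880
Total perimeter = 4.576


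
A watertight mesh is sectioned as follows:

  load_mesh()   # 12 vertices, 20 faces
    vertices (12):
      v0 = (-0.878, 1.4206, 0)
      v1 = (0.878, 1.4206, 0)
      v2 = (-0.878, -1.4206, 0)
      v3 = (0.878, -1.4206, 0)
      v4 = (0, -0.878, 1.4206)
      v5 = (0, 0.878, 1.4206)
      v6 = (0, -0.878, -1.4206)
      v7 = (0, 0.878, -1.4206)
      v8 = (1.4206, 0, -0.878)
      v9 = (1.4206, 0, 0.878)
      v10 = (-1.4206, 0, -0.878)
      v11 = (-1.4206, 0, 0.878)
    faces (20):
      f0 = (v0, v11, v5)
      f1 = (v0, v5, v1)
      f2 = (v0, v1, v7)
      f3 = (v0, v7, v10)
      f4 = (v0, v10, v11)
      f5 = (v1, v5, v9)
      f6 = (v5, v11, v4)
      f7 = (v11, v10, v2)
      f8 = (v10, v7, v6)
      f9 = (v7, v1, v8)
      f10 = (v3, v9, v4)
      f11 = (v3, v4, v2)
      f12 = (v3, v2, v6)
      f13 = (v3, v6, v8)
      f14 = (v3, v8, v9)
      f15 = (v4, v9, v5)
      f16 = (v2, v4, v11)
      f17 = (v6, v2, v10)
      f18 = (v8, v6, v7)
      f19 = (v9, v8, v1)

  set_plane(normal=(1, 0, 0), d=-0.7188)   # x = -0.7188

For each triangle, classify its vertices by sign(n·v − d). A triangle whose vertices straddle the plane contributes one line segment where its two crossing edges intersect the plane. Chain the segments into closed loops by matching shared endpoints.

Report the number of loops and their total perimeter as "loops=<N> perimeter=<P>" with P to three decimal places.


Straddling triangles (10 of 20):
  (v0,v11,v5) [--+] → (-0.7188, 0.433747, 1.14605)–(-0.7188, 1.32222, 0.257585)  len=1.2565
  (v0,v5,v1) [-++] → (-0.7188, 1.32222, 0.257585)–(-0.7188, 1.4206, 0)  len=0.2757
  (v0,v1,v7) [-++] → (-0.7188, 1.4206, 0)–(-0.7188, 1.32222, -0.257585)  len=0.2757
  (v0,v7,v10) [-+-] → (-0.7188, 1.32222, -0.257585)–(-0.7188, 0.433747, -1.14605)  len=1.2565
  (v5,v11,v4) [+-+] → (-0.7188, 0.433747, 1.14605)–(-0.7188, -0.433747, 1.14605)  len=0.8675
  (v10,v7,v6) [-++] → (-0.7188, 0.433747, -1.14605)–(-0.7188, -0.433747, -1.14605)  len=0.8675
  (v3,v4,v2) [++-] → (-0.7188, -1.32222, 0.257585)–(-0.7188, -1.4206, 0)  len=0.2757
  (v3,v2,v6) [+-+] → (-0.7188, -1.4206, 0)–(-0.7188, -1.32222, -0.257585)  len=0.2757
  (v2,v4,v11) [-+-] → (-0.7188, -1.32222, 0.257585)–(-0.7188, -0.433747, 1.14605)  len=1.2565
  (v6,v2,v10) [+--] → (-0.7188, -1.32222, -0.257585)–(-0.7188, -0.433747, -1.14605)  len=1.2565

Chained into 1 loop(s):
  loop 1: 10 segments, perimeter = 7.8639
Total perimeter = 7.864

loops=1 perimeter=7.864


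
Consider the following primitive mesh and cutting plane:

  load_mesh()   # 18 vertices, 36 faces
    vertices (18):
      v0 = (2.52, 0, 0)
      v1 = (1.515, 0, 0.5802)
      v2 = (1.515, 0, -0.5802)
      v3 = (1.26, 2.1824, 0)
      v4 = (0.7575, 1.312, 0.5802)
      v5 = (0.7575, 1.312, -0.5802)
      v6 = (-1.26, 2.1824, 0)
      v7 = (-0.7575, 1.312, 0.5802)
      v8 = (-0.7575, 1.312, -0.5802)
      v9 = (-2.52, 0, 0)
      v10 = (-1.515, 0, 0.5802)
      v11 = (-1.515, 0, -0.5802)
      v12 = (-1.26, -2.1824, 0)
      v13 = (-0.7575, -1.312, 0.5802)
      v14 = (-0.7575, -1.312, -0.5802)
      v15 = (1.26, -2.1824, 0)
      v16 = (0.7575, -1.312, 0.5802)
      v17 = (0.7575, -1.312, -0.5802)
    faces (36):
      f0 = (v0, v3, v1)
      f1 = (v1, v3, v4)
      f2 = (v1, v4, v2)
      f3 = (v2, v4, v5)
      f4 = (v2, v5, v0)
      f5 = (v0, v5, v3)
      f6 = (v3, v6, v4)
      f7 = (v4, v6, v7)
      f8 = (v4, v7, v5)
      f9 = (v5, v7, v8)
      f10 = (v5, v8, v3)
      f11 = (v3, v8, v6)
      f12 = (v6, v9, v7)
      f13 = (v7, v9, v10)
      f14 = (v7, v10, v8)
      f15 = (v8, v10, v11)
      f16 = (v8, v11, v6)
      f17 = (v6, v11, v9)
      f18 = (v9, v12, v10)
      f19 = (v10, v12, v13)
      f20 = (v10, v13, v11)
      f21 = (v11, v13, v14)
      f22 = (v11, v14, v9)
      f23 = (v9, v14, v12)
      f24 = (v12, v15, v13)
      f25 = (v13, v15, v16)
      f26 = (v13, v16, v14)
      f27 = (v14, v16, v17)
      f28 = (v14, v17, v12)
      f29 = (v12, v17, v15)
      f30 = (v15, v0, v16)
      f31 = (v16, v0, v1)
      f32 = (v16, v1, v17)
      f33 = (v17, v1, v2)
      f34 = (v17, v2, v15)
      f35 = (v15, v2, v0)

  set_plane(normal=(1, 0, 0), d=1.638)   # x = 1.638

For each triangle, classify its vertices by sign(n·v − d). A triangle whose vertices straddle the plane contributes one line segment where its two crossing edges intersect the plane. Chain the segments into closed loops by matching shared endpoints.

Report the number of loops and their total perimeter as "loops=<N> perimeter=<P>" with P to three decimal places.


loops=1 perimeter=6.441

Straddling triangles (6 of 36):
  (v0,v3,v1) [+--] → (1.638, 1.52768, 0)–(1.638, 0, 0.50919)  len=1.6103
  (v2,v5,v0) [--+] → (1.638, 0.656558, -0.290347)–(1.638, 0, -0.50919)  len=0.6921
  (v0,v5,v3) [+--] → (1.638, 0.656558, -0.290347)–(1.638, 1.52768, 0)  len=0.9182
  (v15,v0,v16) [-+-] → (1.638, -1.52768, 0)–(1.638, -0.656558, 0.290347)  len=0.9182
  (v16,v0,v1) [-+-] → (1.638, -0.656558, 0.290347)–(1.638, 0, 0.50919)  len=0.6921
  (v15,v2,v0) [--+] → (1.638, 0, -0.50919)–(1.638, -1.52768, 0)  len=1.6103

Chained into 1 loop(s):
  loop 1: 6 segments, perimeter = 6.4412
Total perimeter = 6.441


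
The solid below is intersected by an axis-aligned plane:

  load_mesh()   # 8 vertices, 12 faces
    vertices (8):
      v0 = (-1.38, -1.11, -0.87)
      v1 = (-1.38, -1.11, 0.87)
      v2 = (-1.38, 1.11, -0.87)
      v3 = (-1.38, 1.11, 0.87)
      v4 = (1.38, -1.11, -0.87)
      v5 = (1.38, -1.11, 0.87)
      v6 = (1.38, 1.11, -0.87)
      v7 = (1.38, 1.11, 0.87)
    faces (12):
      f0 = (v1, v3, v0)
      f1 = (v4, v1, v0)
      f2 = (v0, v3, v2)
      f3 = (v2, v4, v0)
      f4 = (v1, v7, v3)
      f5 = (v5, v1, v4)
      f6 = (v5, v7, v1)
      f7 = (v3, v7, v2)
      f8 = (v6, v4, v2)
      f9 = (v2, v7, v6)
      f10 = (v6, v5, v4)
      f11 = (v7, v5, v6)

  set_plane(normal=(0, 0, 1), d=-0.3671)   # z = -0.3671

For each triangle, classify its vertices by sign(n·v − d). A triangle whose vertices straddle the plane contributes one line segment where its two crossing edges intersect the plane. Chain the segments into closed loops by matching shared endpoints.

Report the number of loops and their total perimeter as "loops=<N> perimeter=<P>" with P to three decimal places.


Straddling triangles (8 of 12):
  (v1,v3,v0) [++-] → (-1.38, -0.468369, -0.3671)–(-1.38, -1.11, -0.3671)  len=0.6416
  (v4,v1,v0) [-+-] → (0.582297, -1.11, -0.3671)–(-1.38, -1.11, -0.3671)  len=1.9623
  (v0,v3,v2) [-+-] → (-1.38, -0.468369, -0.3671)–(-1.38, 1.11, -0.3671)  len=1.5784
  (v5,v1,v4) [++-] → (0.582297, -1.11, -0.3671)–(1.38, -1.11, -0.3671)  len=0.7977
  (v3,v7,v2) [++-] → (-0.582297, 1.11, -0.3671)–(-1.38, 1.11, -0.3671)  len=0.7977
  (v2,v7,v6) [-+-] → (-0.582297, 1.11, -0.3671)–(1.38, 1.11, -0.3671)  len=1.9623
  (v6,v5,v4) [-+-] → (1.38, 0.468369, -0.3671)–(1.38, -1.11, -0.3671)  len=1.5784
  (v7,v5,v6) [++-] → (1.38, 0.468369, -0.3671)–(1.38, 1.11, -0.3671)  len=0.6416

Chained into 1 loop(s):
  loop 1: 8 segments, perimeter = 9.9600
Total perimeter = 9.960

loops=1 perimeter=9.960


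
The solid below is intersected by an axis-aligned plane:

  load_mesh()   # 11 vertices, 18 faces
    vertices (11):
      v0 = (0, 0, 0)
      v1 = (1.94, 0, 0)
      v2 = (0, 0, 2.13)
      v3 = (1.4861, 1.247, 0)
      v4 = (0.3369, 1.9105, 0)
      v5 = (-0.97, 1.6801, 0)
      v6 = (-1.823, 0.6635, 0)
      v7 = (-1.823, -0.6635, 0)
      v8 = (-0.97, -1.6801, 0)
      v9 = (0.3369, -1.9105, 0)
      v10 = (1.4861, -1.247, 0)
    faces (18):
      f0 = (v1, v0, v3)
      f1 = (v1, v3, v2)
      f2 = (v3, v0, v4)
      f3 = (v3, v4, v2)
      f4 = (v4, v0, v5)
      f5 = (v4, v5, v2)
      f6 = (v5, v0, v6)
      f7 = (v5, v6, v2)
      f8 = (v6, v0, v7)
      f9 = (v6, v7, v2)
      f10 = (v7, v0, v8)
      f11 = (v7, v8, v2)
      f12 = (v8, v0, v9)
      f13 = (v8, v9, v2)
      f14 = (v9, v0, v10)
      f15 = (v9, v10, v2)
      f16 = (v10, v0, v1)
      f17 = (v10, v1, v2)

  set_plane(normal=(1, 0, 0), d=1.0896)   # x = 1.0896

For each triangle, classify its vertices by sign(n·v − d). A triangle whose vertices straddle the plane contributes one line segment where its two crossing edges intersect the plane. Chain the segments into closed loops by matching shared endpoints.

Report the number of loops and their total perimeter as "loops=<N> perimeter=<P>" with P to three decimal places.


Straddling triangles (8 of 18):
  (v1,v0,v3) [+-+] → (1.0896, 0, 0)–(1.0896, 0.914293, 0)  len=0.9143
  (v1,v3,v2) [++-] → (1.0896, 0.914293, 0.568296)–(1.0896, 0, 0.933687)  len=0.9846
  (v3,v0,v4) [+--] → (1.0896, 0.914293, 0)–(1.0896, 1.47592, 0)  len=0.5616
  (v3,v4,v2) [+--] → (1.0896, 1.47592, 0)–(1.0896, 0.914293, 0.568296)  len=0.7990
  (v9,v0,v10) [--+] → (1.0896, -0.914293, 0)–(1.0896, -1.47592, 0)  len=0.5616
  (v9,v10,v2) [-+-] → (1.0896, -1.47592, 0)–(1.0896, -0.914293, 0.568296)  len=0.7990
  (v10,v0,v1) [+-+] → (1.0896, -0.914293, 0)–(1.0896, 0, 0)  len=0.9143
  (v10,v1,v2) [++-] → (1.0896, 0, 0.933687)–(1.0896, -0.914293, 0.568296)  len=0.9846

Chained into 1 loop(s):
  loop 1: 8 segments, perimeter = 6.5190
Total perimeter = 6.519

loops=1 perimeter=6.519


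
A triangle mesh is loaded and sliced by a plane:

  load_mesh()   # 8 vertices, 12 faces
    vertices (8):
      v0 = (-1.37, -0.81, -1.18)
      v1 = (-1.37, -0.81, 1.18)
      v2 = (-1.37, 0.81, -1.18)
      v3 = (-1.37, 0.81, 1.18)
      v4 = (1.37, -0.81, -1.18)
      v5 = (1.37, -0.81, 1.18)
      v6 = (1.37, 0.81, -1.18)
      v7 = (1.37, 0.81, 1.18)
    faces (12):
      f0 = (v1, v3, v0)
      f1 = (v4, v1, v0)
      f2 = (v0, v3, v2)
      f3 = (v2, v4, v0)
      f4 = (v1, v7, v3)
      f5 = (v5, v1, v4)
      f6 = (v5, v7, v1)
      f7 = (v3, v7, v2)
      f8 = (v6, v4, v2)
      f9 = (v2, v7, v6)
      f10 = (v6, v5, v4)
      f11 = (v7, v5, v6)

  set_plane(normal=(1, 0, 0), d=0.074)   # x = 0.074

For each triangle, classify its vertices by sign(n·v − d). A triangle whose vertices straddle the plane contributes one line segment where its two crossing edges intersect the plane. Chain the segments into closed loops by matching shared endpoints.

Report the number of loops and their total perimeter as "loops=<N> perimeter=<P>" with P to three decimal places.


loops=1 perimeter=7.960

Straddling triangles (8 of 12):
  (v4,v1,v0) [+--] → (0.074, -0.81, -0.0637372)–(0.074, -0.81, -1.18)  len=1.1163
  (v2,v4,v0) [-+-] → (0.074, -0.0437518, -1.18)–(0.074, -0.81, -1.18)  len=0.7662
  (v1,v7,v3) [-+-] → (0.074, 0.0437518, 1.18)–(0.074, 0.81, 1.18)  len=0.7662
  (v5,v1,v4) [+-+] → (0.074, -0.81, 1.18)–(0.074, -0.81, -0.0637372)  len=1.2437
  (v5,v7,v1) [++-] → (0.074, 0.0437518, 1.18)–(0.074, -0.81, 1.18)  len=0.8538
  (v3,v7,v2) [-+-] → (0.074, 0.81, 1.18)–(0.074, 0.81, 0.0637372)  len=1.1163
  (v6,v4,v2) [++-] → (0.074, -0.0437518, -1.18)–(0.074, 0.81, -1.18)  len=0.8538
  (v2,v7,v6) [-++] → (0.074, 0.81, 0.0637372)–(0.074, 0.81, -1.18)  len=1.2437

Chained into 1 loop(s):
  loop 1: 8 segments, perimeter = 7.9600
Total perimeter = 7.960


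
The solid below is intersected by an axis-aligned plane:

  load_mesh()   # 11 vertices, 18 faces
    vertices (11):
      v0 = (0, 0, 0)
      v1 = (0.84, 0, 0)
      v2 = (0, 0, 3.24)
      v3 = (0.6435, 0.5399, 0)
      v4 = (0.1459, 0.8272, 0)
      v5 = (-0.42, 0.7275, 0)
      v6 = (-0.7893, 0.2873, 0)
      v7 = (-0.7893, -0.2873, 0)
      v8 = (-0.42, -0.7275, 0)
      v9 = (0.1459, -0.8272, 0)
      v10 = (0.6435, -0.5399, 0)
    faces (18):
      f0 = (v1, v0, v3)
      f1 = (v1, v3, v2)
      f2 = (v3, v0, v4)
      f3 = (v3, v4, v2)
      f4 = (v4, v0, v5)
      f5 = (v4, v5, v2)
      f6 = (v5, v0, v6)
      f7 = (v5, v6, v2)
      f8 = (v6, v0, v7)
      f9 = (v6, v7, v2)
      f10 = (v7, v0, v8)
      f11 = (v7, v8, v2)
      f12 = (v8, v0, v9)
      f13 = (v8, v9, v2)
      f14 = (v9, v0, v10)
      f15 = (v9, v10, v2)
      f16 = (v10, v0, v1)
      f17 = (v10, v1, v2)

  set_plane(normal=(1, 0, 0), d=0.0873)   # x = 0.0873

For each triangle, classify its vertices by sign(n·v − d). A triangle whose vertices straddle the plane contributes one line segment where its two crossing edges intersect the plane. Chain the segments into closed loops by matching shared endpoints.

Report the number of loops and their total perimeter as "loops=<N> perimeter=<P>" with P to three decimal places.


Straddling triangles (12 of 18):
  (v1,v0,v3) [+-+] → (0.0873, 0, 0)–(0.0873, 0.0732452, 0)  len=0.0732
  (v1,v3,v2) [++-] → (0.0873, 0.0732452, 2.80045)–(0.0873, 0, 2.90327)  len=0.1262
  (v3,v0,v4) [+-+] → (0.0873, 0.0732452, 0)–(0.0873, 0.494959, 0)  len=0.4217
  (v3,v4,v2) [++-] → (0.0873, 0.494959, 1.30133)–(0.0873, 0.0732452, 2.80045)  len=1.5573
  (v4,v0,v5) [+--] → (0.0873, 0.494959, 0)–(0.0873, 0.816876, 0)  len=0.3219
  (v4,v5,v2) [+--] → (0.0873, 0.816876, 0)–(0.0873, 0.494959, 1.30133)  len=1.3406
  (v8,v0,v9) [--+] → (0.0873, -0.494959, 0)–(0.0873, -0.816876, 0)  len=0.3219
  (v8,v9,v2) [-+-] → (0.0873, -0.816876, 0)–(0.0873, -0.494959, 1.30133)  len=1.3406
  (v9,v0,v10) [+-+] → (0.0873, -0.494959, 0)–(0.0873, -0.0732452, 0)  len=0.4217
  (v9,v10,v2) [++-] → (0.0873, -0.0732452, 2.80045)–(0.0873, -0.494959, 1.30133)  len=1.5573
  (v10,v0,v1) [+-+] → (0.0873, -0.0732452, 0)–(0.0873, 0, 0)  len=0.0732
  (v10,v1,v2) [++-] → (0.0873, 0, 2.90327)–(0.0873, -0.0732452, 2.80045)  len=0.1262

Chained into 1 loop(s):
  loop 1: 12 segments, perimeter = 7.6820
Total perimeter = 7.682

loops=1 perimeter=7.682


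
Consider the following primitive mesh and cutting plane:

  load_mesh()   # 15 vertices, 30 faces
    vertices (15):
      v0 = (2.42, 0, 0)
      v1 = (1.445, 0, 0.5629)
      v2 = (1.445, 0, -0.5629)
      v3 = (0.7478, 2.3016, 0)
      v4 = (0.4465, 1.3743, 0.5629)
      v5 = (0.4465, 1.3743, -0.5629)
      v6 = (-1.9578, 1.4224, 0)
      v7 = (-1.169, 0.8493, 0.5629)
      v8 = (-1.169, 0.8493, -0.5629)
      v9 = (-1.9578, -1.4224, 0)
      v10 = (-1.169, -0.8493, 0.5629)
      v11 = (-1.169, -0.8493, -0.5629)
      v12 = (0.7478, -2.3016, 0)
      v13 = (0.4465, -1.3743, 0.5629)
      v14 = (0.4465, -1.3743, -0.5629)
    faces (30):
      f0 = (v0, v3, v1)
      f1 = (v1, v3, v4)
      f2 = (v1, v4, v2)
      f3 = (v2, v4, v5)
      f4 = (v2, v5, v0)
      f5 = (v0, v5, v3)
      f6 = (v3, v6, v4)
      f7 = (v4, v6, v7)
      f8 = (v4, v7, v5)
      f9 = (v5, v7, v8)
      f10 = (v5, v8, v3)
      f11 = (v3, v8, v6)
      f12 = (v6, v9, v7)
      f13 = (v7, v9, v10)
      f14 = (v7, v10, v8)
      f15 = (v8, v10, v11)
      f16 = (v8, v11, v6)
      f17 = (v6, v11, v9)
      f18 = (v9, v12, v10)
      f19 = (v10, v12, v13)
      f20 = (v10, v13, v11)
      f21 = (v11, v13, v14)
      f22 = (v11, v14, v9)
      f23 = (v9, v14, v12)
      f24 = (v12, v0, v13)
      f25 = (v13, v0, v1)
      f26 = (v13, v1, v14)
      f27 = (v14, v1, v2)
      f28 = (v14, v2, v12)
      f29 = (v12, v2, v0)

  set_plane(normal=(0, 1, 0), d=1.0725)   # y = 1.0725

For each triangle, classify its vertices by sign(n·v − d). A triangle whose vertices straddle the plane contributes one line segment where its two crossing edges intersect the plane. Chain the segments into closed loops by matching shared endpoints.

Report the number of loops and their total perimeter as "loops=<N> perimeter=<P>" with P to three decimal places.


Straddling triangles (14 of 30):
  (v0,v3,v1) [-+-] → (1.64079, 1.0725, 0)–(1.12012, 1.0725, 0.3006)  len=0.6012
  (v1,v3,v4) [-++] → (1.12012, 1.0725, 0.3006)–(0.665773, 1.0725, 0.5629)  len=0.5246
  (v1,v4,v2) [-+-] → (0.665773, 1.0725, 0.5629)–(0.665773, 1.0725, 0.315671)  len=0.2472
  (v2,v4,v5) [-++] → (0.665773, 1.0725, 0.315671)–(0.665773, 1.0725, -0.5629)  len=0.8786
  (v2,v5,v0) [-+-] → (0.665773, 1.0725, -0.5629)–(0.879886, 1.0725, -0.439286)  len=0.2472
  (v0,v5,v3) [-++] → (0.879886, 1.0725, -0.439286)–(1.64079, 1.0725, 0)  len=0.8786
  (v4,v6,v7) [++-] → (-1.47621, 1.0725, 0.343673)–(-0.482182, 1.0725, 0.5629)  len=1.0179
  (v4,v7,v5) [+-+] → (-0.482182, 1.0725, 0.5629)–(-0.482182, 1.0725, 0.0842742)  len=0.4786
  (v5,v7,v8) [+--] → (-0.482182, 1.0725, 0.0842742)–(-0.482182, 1.0725, -0.5629)  len=0.6472
  (v5,v8,v3) [+-+] → (-0.482182, 1.0725, -0.5629)–(-0.874412, 1.0725, -0.476389)  len=0.4017
  (v3,v8,v6) [+-+] → (-0.874412, 1.0725, -0.476389)–(-1.47621, 1.0725, -0.343673)  len=0.6163
  (v6,v9,v7) [+--] → (-1.9578, 1.0725, 0)–(-1.47621, 1.0725, 0.343673)  len=0.5916
  (v8,v11,v6) [--+] → (-1.8363, 1.0725, -0.086701)–(-1.47621, 1.0725, -0.343673)  len=0.4424
  (v6,v11,v9) [+--] → (-1.8363, 1.0725, -0.086701)–(-1.9578, 1.0725, 0)  len=0.1493

Chained into 2 loop(s):
  loop 1: 6 segments, perimeter = 3.3775
  loop 2: 8 segments, perimeter = 4.3449
Total perimeter = 7.722

loops=2 perimeter=7.722


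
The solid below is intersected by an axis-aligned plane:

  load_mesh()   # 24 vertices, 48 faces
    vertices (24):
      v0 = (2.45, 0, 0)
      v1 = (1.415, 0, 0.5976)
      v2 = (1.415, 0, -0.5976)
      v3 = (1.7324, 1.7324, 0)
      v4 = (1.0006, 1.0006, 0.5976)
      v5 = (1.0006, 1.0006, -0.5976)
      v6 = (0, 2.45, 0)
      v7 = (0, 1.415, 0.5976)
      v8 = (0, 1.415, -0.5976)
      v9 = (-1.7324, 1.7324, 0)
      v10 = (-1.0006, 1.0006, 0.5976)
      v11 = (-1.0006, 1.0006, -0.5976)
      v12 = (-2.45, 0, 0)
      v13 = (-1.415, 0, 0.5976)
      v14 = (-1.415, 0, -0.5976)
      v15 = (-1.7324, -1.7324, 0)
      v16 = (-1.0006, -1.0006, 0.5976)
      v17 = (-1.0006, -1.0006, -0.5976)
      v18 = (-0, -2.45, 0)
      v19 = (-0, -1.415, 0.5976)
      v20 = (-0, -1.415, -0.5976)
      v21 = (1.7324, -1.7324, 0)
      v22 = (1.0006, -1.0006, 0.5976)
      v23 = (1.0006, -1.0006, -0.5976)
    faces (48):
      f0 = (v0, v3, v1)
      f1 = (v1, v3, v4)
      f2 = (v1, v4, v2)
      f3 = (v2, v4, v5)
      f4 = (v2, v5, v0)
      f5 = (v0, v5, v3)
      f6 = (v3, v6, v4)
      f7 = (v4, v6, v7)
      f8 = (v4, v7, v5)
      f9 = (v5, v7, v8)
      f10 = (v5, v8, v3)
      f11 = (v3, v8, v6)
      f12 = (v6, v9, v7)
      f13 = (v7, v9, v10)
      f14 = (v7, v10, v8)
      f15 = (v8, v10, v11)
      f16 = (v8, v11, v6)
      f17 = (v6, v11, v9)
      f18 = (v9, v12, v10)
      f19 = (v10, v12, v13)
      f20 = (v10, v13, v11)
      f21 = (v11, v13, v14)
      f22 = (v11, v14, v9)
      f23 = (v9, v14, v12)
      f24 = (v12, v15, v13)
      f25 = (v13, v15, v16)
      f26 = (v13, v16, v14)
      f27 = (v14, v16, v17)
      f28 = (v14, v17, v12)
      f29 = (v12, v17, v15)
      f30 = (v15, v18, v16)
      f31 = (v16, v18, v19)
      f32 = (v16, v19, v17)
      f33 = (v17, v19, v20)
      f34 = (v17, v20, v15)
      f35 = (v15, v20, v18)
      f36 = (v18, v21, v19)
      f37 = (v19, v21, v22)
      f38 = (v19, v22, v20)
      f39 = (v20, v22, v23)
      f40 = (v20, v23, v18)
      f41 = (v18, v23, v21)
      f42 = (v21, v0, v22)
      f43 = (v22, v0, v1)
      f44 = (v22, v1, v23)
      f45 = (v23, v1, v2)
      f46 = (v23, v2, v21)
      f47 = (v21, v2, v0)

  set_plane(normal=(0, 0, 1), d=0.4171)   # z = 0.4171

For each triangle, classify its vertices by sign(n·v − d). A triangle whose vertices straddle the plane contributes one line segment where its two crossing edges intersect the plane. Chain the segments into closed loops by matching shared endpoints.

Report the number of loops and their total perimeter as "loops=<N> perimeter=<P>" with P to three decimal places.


Straddling triangles (32 of 48):
  (v0,v3,v1) [--+] → (1.51087, 0.523257, 0.4171)–(1.72761, 0, 0.4171)  len=0.5664
  (v1,v3,v4) [+-+] → (1.51087, 0.523257, 0.4171)–(1.22163, 1.22163, 0.4171)  len=0.7559
  (v1,v4,v2) [++-] → (1.06318, 0.849489, 0.4171)–(1.415, 0, 0.4171)  len=0.9195
  (v2,v4,v5) [-+-] → (1.06318, 0.849489, 0.4171)–(1.0006, 1.0006, 0.4171)  len=0.1636
  (v3,v6,v4) [--+] → (0.698377, 1.43838, 0.4171)–(1.22163, 1.22163, 0.4171)  len=0.5664
  (v4,v6,v7) [+-+] → (0.698377, 1.43838, 0.4171)–(0, 1.72761, 0.4171)  len=0.7559
  (v4,v7,v5) [++-] → (0.151111, 1.35242, 0.4171)–(1.0006, 1.0006, 0.4171)  len=0.9195
  (v5,v7,v8) [-+-] → (0.151111, 1.35242, 0.4171)–(0, 1.415, 0.4171)  len=0.1636
  (v6,v9,v7) [--+] → (-0.523257, 1.51087, 0.4171)–(0, 1.72761, 0.4171)  len=0.5664
  (v7,v9,v10) [+-+] → (-0.523257, 1.51087, 0.4171)–(-1.22163, 1.22163, 0.4171)  len=0.7559
  (v7,v10,v8) [++-] → (-0.849489, 1.06318, 0.4171)–(0, 1.415, 0.4171)  len=0.9195
  (v8,v10,v11) [-+-] → (-0.849489, 1.06318, 0.4171)–(-1.0006, 1.0006, 0.4171)  len=0.1636
  (v9,v12,v10) [--+] → (-1.43838, 0.698377, 0.4171)–(-1.22163, 1.22163, 0.4171)  len=0.5664
  (v10,v12,v13) [+-+] → (-1.43838, 0.698377, 0.4171)–(-1.72761, 0, 0.4171)  len=0.7559
  (v10,v13,v11) [++-] → (-1.35242, 0.151111, 0.4171)–(-1.0006, 1.0006, 0.4171)  len=0.9195
  (v11,v13,v14) [-+-] → (-1.35242, 0.151111, 0.4171)–(-1.415, 0, 0.4171)  len=0.1636
  (v12,v15,v13) [--+] → (-1.51087, -0.523257, 0.4171)–(-1.72761, 0, 0.4171)  len=0.5664
  (v13,v15,v16) [+-+] → (-1.51087, -0.523257, 0.4171)–(-1.22163, -1.22163, 0.4171)  len=0.7559
  (v13,v16,v14) [++-] → (-1.06318, -0.849489, 0.4171)–(-1.415, 0, 0.4171)  len=0.9195
  (v14,v16,v17) [-+-] → (-1.06318, -0.849489, 0.4171)–(-1.0006, -1.0006, 0.4171)  len=0.1636
  (v15,v18,v16) [--+] → (-0.698377, -1.43838, 0.4171)–(-1.22163, -1.22163, 0.4171)  len=0.5664
  (v16,v18,v19) [+-+] → (-0.698377, -1.43838, 0.4171)–(0, -1.72761, 0.4171)  len=0.7559
  (v16,v19,v17) [++-] → (-0.151111, -1.35242, 0.4171)–(-1.0006, -1.0006, 0.4171)  len=0.9195
  (v17,v19,v20) [-+-] → (-0.151111, -1.35242, 0.4171)–(0, -1.415, 0.4171)  len=0.1636
  (v18,v21,v19) [--+] → (0.523257, -1.51087, 0.4171)–(0, -1.72761, 0.4171)  len=0.5664
  (v19,v21,v22) [+-+] → (0.523257, -1.51087, 0.4171)–(1.22163, -1.22163, 0.4171)  len=0.7559
  (v19,v22,v20) [++-] → (0.849489, -1.06318, 0.4171)–(0, -1.415, 0.4171)  len=0.9195
  (v20,v22,v23) [-+-] → (0.849489, -1.06318, 0.4171)–(1.0006, -1.0006, 0.4171)  len=0.1636
  (v21,v0,v22) [--+] → (1.43838, -0.698377, 0.4171)–(1.22163, -1.22163, 0.4171)  len=0.5664
  (v22,v0,v1) [+-+] → (1.43838, -0.698377, 0.4171)–(1.72761, 0, 0.4171)  len=0.7559
  (v22,v1,v23) [++-] → (1.35242, -0.151111, 0.4171)–(1.0006, -1.0006, 0.4171)  len=0.9195
  (v23,v1,v2) [-+-] → (1.35242, -0.151111, 0.4171)–(1.415, 0, 0.4171)  len=0.1636

Chained into 2 loop(s):
  loop 1: 16 segments, perimeter = 10.5782
  loop 2: 16 segments, perimeter = 8.6641
Total perimeter = 19.242

loops=2 perimeter=19.242


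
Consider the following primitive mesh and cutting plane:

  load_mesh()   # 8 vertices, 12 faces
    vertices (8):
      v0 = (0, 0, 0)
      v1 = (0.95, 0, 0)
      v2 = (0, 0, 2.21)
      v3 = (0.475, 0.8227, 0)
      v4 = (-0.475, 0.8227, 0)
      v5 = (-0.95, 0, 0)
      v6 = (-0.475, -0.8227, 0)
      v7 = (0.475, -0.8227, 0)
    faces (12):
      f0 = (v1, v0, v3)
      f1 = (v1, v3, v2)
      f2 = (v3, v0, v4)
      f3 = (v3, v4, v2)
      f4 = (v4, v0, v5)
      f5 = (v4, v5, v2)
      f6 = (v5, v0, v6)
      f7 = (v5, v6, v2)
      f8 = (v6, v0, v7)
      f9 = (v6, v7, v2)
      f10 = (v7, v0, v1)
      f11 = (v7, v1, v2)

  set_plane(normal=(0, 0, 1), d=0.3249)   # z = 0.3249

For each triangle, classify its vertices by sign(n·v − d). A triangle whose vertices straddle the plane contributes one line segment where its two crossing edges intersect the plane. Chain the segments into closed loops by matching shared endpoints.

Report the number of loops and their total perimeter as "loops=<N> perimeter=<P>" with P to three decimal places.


Straddling triangles (6 of 12):
  (v1,v3,v2) [--+] → (0.405169, 0.701752, 0.3249)–(0.810337, 0, 0.3249)  len=0.8103
  (v3,v4,v2) [--+] → (-0.405169, 0.701752, 0.3249)–(0.405169, 0.701752, 0.3249)  len=0.8103
  (v4,v5,v2) [--+] → (-0.810337, 0, 0.3249)–(-0.405169, 0.701752, 0.3249)  len=0.8103
  (v5,v6,v2) [--+] → (-0.405169, -0.701752, 0.3249)–(-0.810337, 0, 0.3249)  len=0.8103
  (v6,v7,v2) [--+] → (0.405169, -0.701752, 0.3249)–(-0.405169, -0.701752, 0.3249)  len=0.8103
  (v7,v1,v2) [--+] → (0.810337, 0, 0.3249)–(0.405169, -0.701752, 0.3249)  len=0.8103

Chained into 1 loop(s):
  loop 1: 6 segments, perimeter = 4.8620
Total perimeter = 4.862

loops=1 perimeter=4.862


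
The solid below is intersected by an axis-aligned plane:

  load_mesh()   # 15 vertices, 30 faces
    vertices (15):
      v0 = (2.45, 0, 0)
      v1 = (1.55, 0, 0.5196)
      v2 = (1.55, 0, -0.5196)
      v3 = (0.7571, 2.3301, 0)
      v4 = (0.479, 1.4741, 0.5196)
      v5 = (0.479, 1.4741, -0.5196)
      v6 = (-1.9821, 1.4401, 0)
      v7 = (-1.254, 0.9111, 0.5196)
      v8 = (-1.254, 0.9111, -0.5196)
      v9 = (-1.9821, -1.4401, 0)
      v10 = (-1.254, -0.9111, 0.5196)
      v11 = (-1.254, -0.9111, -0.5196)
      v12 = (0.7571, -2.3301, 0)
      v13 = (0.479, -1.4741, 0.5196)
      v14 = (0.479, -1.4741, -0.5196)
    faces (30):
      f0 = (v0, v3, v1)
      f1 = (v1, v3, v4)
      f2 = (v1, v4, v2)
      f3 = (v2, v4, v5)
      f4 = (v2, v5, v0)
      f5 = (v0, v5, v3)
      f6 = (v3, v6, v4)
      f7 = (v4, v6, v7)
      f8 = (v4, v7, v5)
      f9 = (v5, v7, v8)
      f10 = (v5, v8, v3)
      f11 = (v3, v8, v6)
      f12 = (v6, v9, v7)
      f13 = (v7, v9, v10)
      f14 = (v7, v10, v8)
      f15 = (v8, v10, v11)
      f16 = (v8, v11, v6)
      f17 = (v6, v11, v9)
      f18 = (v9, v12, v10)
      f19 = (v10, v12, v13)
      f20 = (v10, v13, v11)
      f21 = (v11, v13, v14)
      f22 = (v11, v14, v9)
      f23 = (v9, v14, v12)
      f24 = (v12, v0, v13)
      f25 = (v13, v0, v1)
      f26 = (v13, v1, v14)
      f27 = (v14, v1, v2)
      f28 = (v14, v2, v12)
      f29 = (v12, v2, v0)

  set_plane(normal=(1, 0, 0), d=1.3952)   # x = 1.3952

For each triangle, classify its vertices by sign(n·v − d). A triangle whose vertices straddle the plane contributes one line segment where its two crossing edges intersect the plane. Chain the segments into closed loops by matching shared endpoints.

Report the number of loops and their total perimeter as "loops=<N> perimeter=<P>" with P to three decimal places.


loops=2 perimeter=7.452

Straddling triangles (12 of 30):
  (v0,v3,v1) [+-+] → (1.3952, 1.45182, 0)–(1.3952, 0.454912, 0.418157)  len=1.0811
  (v1,v3,v4) [+--] → (1.3952, 0.454912, 0.418157)–(1.3952, 0.213063, 0.5196)  len=0.2623
  (v1,v4,v2) [+-+] → (1.3952, 0.213063, 0.5196)–(1.3952, 0.213063, -0.369396)  len=0.8890
  (v2,v4,v5) [+--] → (1.3952, 0.213063, -0.369396)–(1.3952, 0.213063, -0.5196)  len=0.1502
  (v2,v5,v0) [+-+] → (1.3952, 0.213063, -0.5196)–(1.3952, 0.788879, -0.278069)  len=0.6244
  (v0,v5,v3) [+--] → (1.3952, 0.788879, -0.278069)–(1.3952, 1.45182, 0)  len=0.7189
  (v12,v0,v13) [-+-] → (1.3952, -1.45182, 0)–(1.3952, -0.788879, 0.278069)  len=0.7189
  (v13,v0,v1) [-++] → (1.3952, -0.788879, 0.278069)–(1.3952, -0.213063, 0.5196)  len=0.6244
  (v13,v1,v14) [-+-] → (1.3952, -0.213063, 0.5196)–(1.3952, -0.213063, 0.369396)  len=0.1502
  (v14,v1,v2) [-++] → (1.3952, -0.213063, 0.369396)–(1.3952, -0.213063, -0.5196)  len=0.8890
  (v14,v2,v12) [-+-] → (1.3952, -0.213063, -0.5196)–(1.3952, -0.454912, -0.418157)  len=0.2623
  (v12,v2,v0) [-++] → (1.3952, -0.454912, -0.418157)–(1.3952, -1.45182, 0)  len=1.0811

Chained into 2 loop(s):
  loop 1: 6 segments, perimeter = 3.7258
  loop 2: 6 segments, perimeter = 3.7258
Total perimeter = 7.452
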